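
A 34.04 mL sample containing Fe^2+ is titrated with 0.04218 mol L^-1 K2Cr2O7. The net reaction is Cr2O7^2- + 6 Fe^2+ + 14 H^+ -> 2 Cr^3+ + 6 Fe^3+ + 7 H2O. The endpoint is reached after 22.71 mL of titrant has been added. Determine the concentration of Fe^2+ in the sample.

0.169 M

n(K2Cr2O7) = 0.04218 x 0.02271 = 0.0009579 mol.
From the balanced equation, 1 mol K2Cr2O7 reacts with 6 mol Fe^2+, so n(Fe^2+) = 0.0009579 x 6/1 = 0.005747 mol.
[Fe^2+] = 0.005747 / 0.03404 L = 0.169 M.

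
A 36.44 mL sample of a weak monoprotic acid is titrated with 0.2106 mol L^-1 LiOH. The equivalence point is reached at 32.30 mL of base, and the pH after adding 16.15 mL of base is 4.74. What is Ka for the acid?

16.15 mL is half of the equivalence volume, so this is the half-equivalence point where [HA] = [A^-].
At half-equivalence pH = pKa, so pKa = 4.74.
Ka = 10^(-4.74) = 1.8 x 10^-5.

1.8 x 10^-5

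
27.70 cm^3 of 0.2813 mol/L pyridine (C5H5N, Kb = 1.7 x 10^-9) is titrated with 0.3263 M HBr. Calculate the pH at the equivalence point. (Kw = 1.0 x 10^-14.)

3.03

n(C5H5N) = 0.2813 x 0.02770 = 0.007792 mol; V(HBr) at equivalence = 0.007792/0.3263 = 0.02388 L.
At equivalence the base is fully converted to C5H5NH+; total volume = 0.05158 L, so [C5H5NH+] = 0.007792/0.05158 = 0.1511 M.
Ka(C5H5NH+) = Kw/Kb = 1.0e-14 / 1.7 x 10^-9 = 5.88e-6.
[H^+] = sqrt(Ka x [C5H5NH+]) = sqrt(5.88e-6 x 0.1511) = 0.000943 M.
pH = -log(0.000943) = 3.03.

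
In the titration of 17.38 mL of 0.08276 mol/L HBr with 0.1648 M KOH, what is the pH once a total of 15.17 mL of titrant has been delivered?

12.51

n(acid) = 0.08276 x 0.01738 = 0.001438 mol; n(KOH) added = 0.1648 x 0.01517 = 0.002500 mol.
Base is in excess by 0.002500 - 0.001438 = 0.001062 mol in a total volume of 0.03255 L.
[OH^-] = 0.001062/0.03255 = 0.03262 M, so pOH = 1.49 and pH = 14.00 - 1.49 = 12.51.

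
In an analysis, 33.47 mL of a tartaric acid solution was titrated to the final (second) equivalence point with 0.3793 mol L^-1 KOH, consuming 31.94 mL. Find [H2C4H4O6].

n(KOH) = 0.3793 x 0.03194 = 0.01211 mol.
At the final (second) equivalence point, 2 mol OH^- react per mol H2C4H4O6, so n(H2C4H4O6) = 0.01211 / 2 = 0.006057 mol.
[H2C4H4O6] = 0.006057 / 0.03347 L = 0.181 M.

0.181 M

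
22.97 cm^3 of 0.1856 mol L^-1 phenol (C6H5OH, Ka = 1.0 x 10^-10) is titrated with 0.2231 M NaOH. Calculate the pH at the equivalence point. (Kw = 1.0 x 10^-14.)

n(C6H5OH) = 0.1856 x 0.02297 = 0.004263 mol; V(NaOH) at equivalence = 0.004263/0.2231 = 0.01911 L.
At equivalence all the acid is converted to C6H5O-; total volume = 0.02297 + 0.01911 = 0.04208 L, so [C6H5O-] = 0.004263/0.04208 = 0.1013 M.
Kb = Kw/Ka = 1.0e-14 / 1.0 x 10^-10 = 0.000100.
[OH^-] = sqrt(Kb x [C6H5O-]) = sqrt(0.000100 x 0.1013) = 0.00318 M.
pOH = 2.50, so pH = 14.00 - 2.50 = 11.50.

11.50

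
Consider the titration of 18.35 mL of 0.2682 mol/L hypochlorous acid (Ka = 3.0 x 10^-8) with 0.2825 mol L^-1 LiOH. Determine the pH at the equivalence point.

n(HClO) = 0.2682 x 0.01835 = 0.004921 mol; V(LiOH) at equivalence = 0.004921/0.2825 = 0.01742 L.
At equivalence all the acid is converted to ClO-; total volume = 0.01835 + 0.01742 = 0.03577 L, so [ClO-] = 0.004921/0.03577 = 0.1376 M.
Kb = Kw/Ka = 1.0e-14 / 3.0 x 10^-8 = 3.33e-7.
[OH^-] = sqrt(Kb x [ClO-]) = sqrt(3.33e-7 x 0.1376) = 0.000214 M.
pOH = 3.67, so pH = 14.00 - 3.67 = 10.33.

10.33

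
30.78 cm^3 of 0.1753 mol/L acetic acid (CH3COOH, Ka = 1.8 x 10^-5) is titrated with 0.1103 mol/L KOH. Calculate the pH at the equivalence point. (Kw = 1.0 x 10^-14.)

n(CH3COOH) = 0.1753 x 0.03078 = 0.005396 mol; V(KOH) at equivalence = 0.005396/0.1103 = 0.04892 L.
At equivalence all the acid is converted to CH3COO-; total volume = 0.03078 + 0.04892 = 0.07970 L, so [CH3COO-] = 0.005396/0.07970 = 0.06770 M.
Kb = Kw/Ka = 1.0e-14 / 1.8 x 10^-5 = 5.56e-10.
[OH^-] = sqrt(Kb x [CH3COO-]) = sqrt(5.56e-10 x 0.06770) = 6.13e-6 M.
pOH = 5.21, so pH = 14.00 - 5.21 = 8.79.

8.79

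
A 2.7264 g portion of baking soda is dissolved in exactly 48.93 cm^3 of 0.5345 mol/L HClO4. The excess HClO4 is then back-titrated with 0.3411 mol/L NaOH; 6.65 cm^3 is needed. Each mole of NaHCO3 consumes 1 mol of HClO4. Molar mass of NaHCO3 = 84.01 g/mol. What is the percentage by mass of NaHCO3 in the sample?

Total n(HClO4) added = 0.5345 x 0.04893 = 0.02615 mol.
n(NaOH) used = 0.3411 x 0.006650 = 0.002268 mol, which equals the excess n(HClO4).
So n(HClO4) consumed by the sample = 0.02615 - 0.002268 = 0.02388 mol.
n(NaHCO3) = 0.02388 / 1 = 0.02388 mol.
mass NaHCO3 = 0.02388 x 84.01 = 2.007 g, so %NaHCO3 = 2.007/2.7264 x 100 = 73.6%.

73.6%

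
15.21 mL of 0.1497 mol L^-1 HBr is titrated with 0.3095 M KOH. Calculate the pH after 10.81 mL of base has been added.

n(acid) = 0.1497 x 0.01521 = 0.002277 mol; n(KOH) added = 0.3095 x 0.01081 = 0.003346 mol.
Base is in excess by 0.003346 - 0.002277 = 0.001069 mol in a total volume of 0.02602 L.
[OH^-] = 0.001069/0.02602 = 0.04107 M, so pOH = 1.39 and pH = 14.00 - 1.39 = 12.61.

12.61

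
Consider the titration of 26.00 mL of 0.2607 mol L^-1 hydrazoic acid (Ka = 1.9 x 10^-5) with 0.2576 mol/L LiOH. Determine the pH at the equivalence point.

n(HN3) = 0.2607 x 0.02600 = 0.006778 mol; V(LiOH) at equivalence = 0.006778/0.2576 = 0.02631 L.
At equivalence all the acid is converted to N3-; total volume = 0.02600 + 0.02631 = 0.05231 L, so [N3-] = 0.006778/0.05231 = 0.1296 M.
Kb = Kw/Ka = 1.0e-14 / 1.9 x 10^-5 = 5.26e-10.
[OH^-] = sqrt(Kb x [N3-]) = sqrt(5.26e-10 x 0.1296) = 8.26e-6 M.
pOH = 5.08, so pH = 14.00 - 5.08 = 8.92.

8.92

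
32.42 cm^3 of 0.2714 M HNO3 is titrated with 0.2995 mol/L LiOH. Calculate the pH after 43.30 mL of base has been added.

12.74

n(acid) = 0.2714 x 0.03242 = 0.008799 mol; n(LiOH) added = 0.2995 x 0.04330 = 0.01297 mol.
Base is in excess by 0.01297 - 0.008799 = 0.004170 mol in a total volume of 0.07572 L.
[OH^-] = 0.004170/0.07572 = 0.05507 M, so pOH = 1.26 and pH = 14.00 - 1.26 = 12.74.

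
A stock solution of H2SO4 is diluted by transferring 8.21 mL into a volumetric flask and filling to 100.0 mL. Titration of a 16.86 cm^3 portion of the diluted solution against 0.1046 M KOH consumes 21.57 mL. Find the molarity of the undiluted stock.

0.815 M

n(KOH) = 0.1046 x 0.02157 = 0.002256 mol.
n(H2SO4) in the aliquot = 0.002256 x 1/2 = 0.001128 mol.
[diluted H2SO4] = 0.001128 / 0.01686 = 0.06691 M.
Dilution factor = 100.0/8.210 = 12.18, so [stock] = 0.06691 x 12.18 = 0.815 M.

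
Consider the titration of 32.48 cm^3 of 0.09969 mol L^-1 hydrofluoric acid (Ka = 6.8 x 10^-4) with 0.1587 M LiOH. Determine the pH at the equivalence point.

7.98

n(HF) = 0.09969 x 0.03248 = 0.003238 mol; V(LiOH) at equivalence = 0.003238/0.1587 = 0.02040 L.
At equivalence all the acid is converted to F-; total volume = 0.03248 + 0.02040 = 0.05288 L, so [F-] = 0.003238/0.05288 = 0.06123 M.
Kb = Kw/Ka = 1.0e-14 / 6.8 x 10^-4 = 1.47e-11.
[OH^-] = sqrt(Kb x [F-]) = sqrt(1.47e-11 x 0.06123) = 9.49e-7 M.
pOH = 6.02, so pH = 14.00 - 6.02 = 7.98.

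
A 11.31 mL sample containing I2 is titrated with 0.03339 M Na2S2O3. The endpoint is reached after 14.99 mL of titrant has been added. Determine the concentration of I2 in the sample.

n(Na2S2O3) = 0.03339 x 0.01499 = 0.0005005 mol.
From the balanced equation, 2 mol Na2S2O3 reacts with 1 mol I2, so n(I2) = 0.0005005 x 1/2 = 0.0002503 mol.
[I2] = 0.0002503 / 0.01131 L = 0.0221 M.

0.0221 M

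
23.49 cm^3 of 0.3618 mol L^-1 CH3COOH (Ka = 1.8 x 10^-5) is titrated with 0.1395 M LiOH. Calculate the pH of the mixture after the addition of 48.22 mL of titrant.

Initial n(CH3COOH) = 0.3618 x 0.02349 = 0.008499 mol.
n(LiOH) added = 0.1395 x 0.04822 = 0.006727 mol, converting that many moles of CH3COOH to CH3COO-.
Remaining n(CH3COOH) = 0.001772 mol; n(CH3COO-) = 0.006727 mol.
By Henderson-Hasselbalch, pH = pKa + log([A^-]/[HA]) = 4.74 + log(0.006727/0.001772) = 4.74 + (+0.58) = 5.32.

5.32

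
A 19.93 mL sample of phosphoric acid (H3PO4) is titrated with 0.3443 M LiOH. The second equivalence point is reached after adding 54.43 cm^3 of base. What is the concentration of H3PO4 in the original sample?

n(LiOH) = 0.3443 x 0.05443 = 0.01874 mol.
At the second equivalence point, 2 mol OH^- react per mol H3PO4, so n(H3PO4) = 0.01874 / 2 = 0.009370 mol.
[H3PO4] = 0.009370 / 0.01993 L = 0.470 M.

0.470 M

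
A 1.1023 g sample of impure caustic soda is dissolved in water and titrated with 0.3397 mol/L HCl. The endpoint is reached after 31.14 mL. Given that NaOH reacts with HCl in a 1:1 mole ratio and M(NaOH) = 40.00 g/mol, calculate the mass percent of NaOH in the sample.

n(HCl) = 0.3397 x 0.03114 = 0.01058 mol.
n(NaOH) = 0.01058 / 1 = 0.01058 mol.
mass of NaOH = 0.01058 x 40.00 = 0.4231 g.
% purity = 0.4231 / 1.1023 x 100 = 38.4%.

38.4%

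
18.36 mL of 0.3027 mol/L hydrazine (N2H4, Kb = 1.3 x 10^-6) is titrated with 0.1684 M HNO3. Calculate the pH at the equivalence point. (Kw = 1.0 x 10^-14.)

n(N2H4) = 0.3027 x 0.01836 = 0.005558 mol; V(HNO3) at equivalence = 0.005558/0.1684 = 0.03300 L.
At equivalence the base is fully converted to N2H5+; total volume = 0.05136 L, so [N2H5+] = 0.005558/0.05136 = 0.1082 M.
Ka(N2H5+) = Kw/Kb = 1.0e-14 / 1.3 x 10^-6 = 7.69e-9.
[H^+] = sqrt(Ka x [N2H5+]) = sqrt(7.69e-9 x 0.1082) = 2.89e-5 M.
pH = -log(2.89e-5) = 4.54.

4.54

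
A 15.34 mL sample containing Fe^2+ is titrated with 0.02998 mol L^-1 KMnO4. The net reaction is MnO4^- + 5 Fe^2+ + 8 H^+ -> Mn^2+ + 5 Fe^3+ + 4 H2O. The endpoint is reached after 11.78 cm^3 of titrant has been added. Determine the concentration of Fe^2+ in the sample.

0.115 M

n(KMnO4) = 0.02998 x 0.01178 = 0.0003532 mol.
From the balanced equation, 1 mol KMnO4 reacts with 5 mol Fe^2+, so n(Fe^2+) = 0.0003532 x 5/1 = 0.001766 mol.
[Fe^2+] = 0.001766 / 0.01534 L = 0.115 M.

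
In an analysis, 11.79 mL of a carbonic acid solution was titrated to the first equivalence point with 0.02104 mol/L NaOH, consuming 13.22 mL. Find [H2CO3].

0.0236 M

n(NaOH) = 0.02104 x 0.01322 = 0.0002781 mol.
At the first equivalence point, 1 mol OH^- react per mol H2CO3, so n(H2CO3) = 0.0002781 / 1 = 0.0002781 mol.
[H2CO3] = 0.0002781 / 0.01179 L = 0.0236 M.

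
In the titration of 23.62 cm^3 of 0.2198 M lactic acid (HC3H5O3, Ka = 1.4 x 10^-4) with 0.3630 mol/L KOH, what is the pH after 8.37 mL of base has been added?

Initial n(HC3H5O3) = 0.2198 x 0.02362 = 0.005192 mol.
n(KOH) added = 0.3630 x 0.008370 = 0.003038 mol, converting that many moles of HC3H5O3 to C3H5O3-.
Remaining n(HC3H5O3) = 0.002153 mol; n(C3H5O3-) = 0.003038 mol.
By Henderson-Hasselbalch, pH = pKa + log([A^-]/[HA]) = 3.85 + log(0.003038/0.002153) = 3.85 + (+0.15) = 4.00.

4.00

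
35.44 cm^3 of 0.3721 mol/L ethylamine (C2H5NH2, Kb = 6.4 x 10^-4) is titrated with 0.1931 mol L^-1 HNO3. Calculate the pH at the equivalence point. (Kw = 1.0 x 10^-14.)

5.85

n(C2H5NH2) = 0.3721 x 0.03544 = 0.01319 mol; V(HNO3) at equivalence = 0.01319/0.1931 = 0.06829 L.
At equivalence the base is fully converted to C2H5NH3+; total volume = 0.1037 L, so [C2H5NH3+] = 0.01319/0.1037 = 0.1271 M.
Ka(C2H5NH3+) = Kw/Kb = 1.0e-14 / 6.4 x 10^-4 = 1.56e-11.
[H^+] = sqrt(Ka x [C2H5NH3+]) = sqrt(1.56e-11 x 0.1271) = 1.41e-6 M.
pH = -log(1.41e-6) = 5.85.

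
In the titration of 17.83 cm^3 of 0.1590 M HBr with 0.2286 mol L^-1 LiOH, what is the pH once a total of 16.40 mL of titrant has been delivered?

n(acid) = 0.1590 x 0.01783 = 0.002835 mol; n(LiOH) added = 0.2286 x 0.01640 = 0.003749 mol.
Base is in excess by 0.003749 - 0.002835 = 0.0009141 mol in a total volume of 0.03423 L.
[OH^-] = 0.0009141/0.03423 = 0.02670 M, so pOH = 1.57 and pH = 14.00 - 1.57 = 12.43.

12.43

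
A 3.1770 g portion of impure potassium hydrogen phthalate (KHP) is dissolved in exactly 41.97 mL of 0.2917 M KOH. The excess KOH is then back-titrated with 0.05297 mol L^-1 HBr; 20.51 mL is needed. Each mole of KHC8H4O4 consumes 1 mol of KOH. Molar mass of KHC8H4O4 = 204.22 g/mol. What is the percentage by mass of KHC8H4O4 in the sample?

Total n(KOH) added = 0.2917 x 0.04197 = 0.01224 mol.
n(HBr) used = 0.05297 x 0.02051 = 0.001086 mol, which equals the excess n(KOH).
So n(KOH) consumed by the sample = 0.01224 - 0.001086 = 0.01116 mol.
n(KHC8H4O4) = 0.01116 / 1 = 0.01116 mol.
mass KHC8H4O4 = 0.01116 x 204.22 = 2.278 g, so %KHC8H4O4 = 2.278/3.1770 x 100 = 71.7%.

71.7%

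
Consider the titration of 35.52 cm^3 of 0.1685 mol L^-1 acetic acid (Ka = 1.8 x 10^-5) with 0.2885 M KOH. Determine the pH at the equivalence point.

n(CH3COOH) = 0.1685 x 0.03552 = 0.005985 mol; V(KOH) at equivalence = 0.005985/0.2885 = 0.02075 L.
At equivalence all the acid is converted to CH3COO-; total volume = 0.03552 + 0.02075 = 0.05627 L, so [CH3COO-] = 0.005985/0.05627 = 0.1064 M.
Kb = Kw/Ka = 1.0e-14 / 1.8 x 10^-5 = 5.56e-10.
[OH^-] = sqrt(Kb x [CH3COO-]) = sqrt(5.56e-10 x 0.1064) = 7.69e-6 M.
pOH = 5.11, so pH = 14.00 - 5.11 = 8.89.

8.89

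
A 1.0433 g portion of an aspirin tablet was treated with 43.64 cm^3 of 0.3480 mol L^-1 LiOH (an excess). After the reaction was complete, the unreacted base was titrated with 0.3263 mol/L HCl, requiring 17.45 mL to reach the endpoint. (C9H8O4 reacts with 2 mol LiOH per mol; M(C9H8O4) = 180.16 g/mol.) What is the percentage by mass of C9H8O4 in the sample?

Total n(LiOH) added = 0.3480 x 0.04364 = 0.01519 mol.
n(HCl) used = 0.3263 x 0.01745 = 0.005694 mol, which equals the excess n(LiOH).
So n(LiOH) consumed by the sample = 0.01519 - 0.005694 = 0.009493 mol.
n(C9H8O4) = 0.009493 / 2 = 0.004746 mol.
mass C9H8O4 = 0.004746 x 180.16 = 0.8551 g, so %C9H8O4 = 0.8551/1.0433 x 100 = 82.0%.

82.0%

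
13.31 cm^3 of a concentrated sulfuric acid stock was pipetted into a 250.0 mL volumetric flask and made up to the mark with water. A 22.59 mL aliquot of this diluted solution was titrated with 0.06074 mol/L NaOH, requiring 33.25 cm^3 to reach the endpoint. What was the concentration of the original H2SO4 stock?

n(NaOH) = 0.06074 x 0.03325 = 0.002020 mol.
n(H2SO4) in the aliquot = 0.002020 x 1/2 = 0.001010 mol.
[diluted H2SO4] = 0.001010 / 0.02259 = 0.04470 M.
Dilution factor = 250.0/13.31 = 18.78, so [stock] = 0.04470 x 18.78 = 0.840 M.

0.840 M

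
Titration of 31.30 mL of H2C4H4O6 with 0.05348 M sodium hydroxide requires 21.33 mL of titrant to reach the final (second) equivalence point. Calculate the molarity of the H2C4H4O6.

0.0182 M

n(NaOH) = 0.05348 x 0.02133 = 0.001141 mol.
At the final (second) equivalence point, 2 mol OH^- react per mol H2C4H4O6, so n(H2C4H4O6) = 0.001141 / 2 = 0.0005704 mol.
[H2C4H4O6] = 0.0005704 / 0.03130 L = 0.0182 M.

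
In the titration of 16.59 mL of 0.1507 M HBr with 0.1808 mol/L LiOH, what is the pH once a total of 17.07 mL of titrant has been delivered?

12.24

n(acid) = 0.1507 x 0.01659 = 0.002500 mol; n(LiOH) added = 0.1808 x 0.01707 = 0.003086 mol.
Base is in excess by 0.003086 - 0.002500 = 0.0005861 mol in a total volume of 0.03366 L.
[OH^-] = 0.0005861/0.03366 = 0.01741 M, so pOH = 1.76 and pH = 14.00 - 1.76 = 12.24.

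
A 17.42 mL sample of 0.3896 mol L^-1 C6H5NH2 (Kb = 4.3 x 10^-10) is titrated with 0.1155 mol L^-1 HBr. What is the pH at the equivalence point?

n(C6H5NH2) = 0.3896 x 0.01742 = 0.006787 mol; V(HBr) at equivalence = 0.006787/0.1155 = 0.05876 L.
At equivalence the base is fully converted to C6H5NH3+; total volume = 0.07618 L, so [C6H5NH3+] = 0.006787/0.07618 = 0.08909 M.
Ka(C6H5NH3+) = Kw/Kb = 1.0e-14 / 4.3 x 10^-10 = 2.33e-5.
[H^+] = sqrt(Ka x [C6H5NH3+]) = sqrt(2.33e-5 x 0.08909) = 0.00144 M.
pH = -log(0.00144) = 2.84.

2.84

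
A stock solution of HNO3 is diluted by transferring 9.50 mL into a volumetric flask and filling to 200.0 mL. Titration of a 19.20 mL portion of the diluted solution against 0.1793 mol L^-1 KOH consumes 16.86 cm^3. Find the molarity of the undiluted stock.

n(KOH) = 0.1793 x 0.01686 = 0.003023 mol.
n(HNO3) in the aliquot = 0.003023 mol.
[diluted HNO3] = 0.003023 / 0.01920 = 0.1574 M.
Dilution factor = 200.0/9.500 = 21.05, so [stock] = 0.1574 x 21.05 = 3.31 M.

3.31 M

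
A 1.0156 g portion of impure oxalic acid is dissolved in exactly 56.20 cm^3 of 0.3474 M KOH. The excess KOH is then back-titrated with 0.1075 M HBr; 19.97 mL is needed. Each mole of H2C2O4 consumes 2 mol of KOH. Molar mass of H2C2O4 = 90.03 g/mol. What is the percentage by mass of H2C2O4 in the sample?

Total n(KOH) added = 0.3474 x 0.05620 = 0.01952 mol.
n(HBr) used = 0.1075 x 0.01997 = 0.002147 mol, which equals the excess n(KOH).
So n(KOH) consumed by the sample = 0.01952 - 0.002147 = 0.01738 mol.
n(H2C2O4) = 0.01738 / 2 = 0.008689 mol.
mass H2C2O4 = 0.008689 x 90.03 = 0.7822 g, so %H2C2O4 = 0.7822/1.0156 x 100 = 77.0%.

77.0%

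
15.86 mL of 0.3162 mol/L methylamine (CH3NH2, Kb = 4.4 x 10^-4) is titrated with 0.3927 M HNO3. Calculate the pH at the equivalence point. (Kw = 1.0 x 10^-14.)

5.70

n(CH3NH2) = 0.3162 x 0.01586 = 0.005015 mol; V(HNO3) at equivalence = 0.005015/0.3927 = 0.01277 L.
At equivalence the base is fully converted to CH3NH3+; total volume = 0.02863 L, so [CH3NH3+] = 0.005015/0.02863 = 0.1752 M.
Ka(CH3NH3+) = Kw/Kb = 1.0e-14 / 4.4 x 10^-4 = 2.27e-11.
[H^+] = sqrt(Ka x [CH3NH3+]) = sqrt(2.27e-11 x 0.1752) = 2.00e-6 M.
pH = -log(2.00e-6) = 5.70.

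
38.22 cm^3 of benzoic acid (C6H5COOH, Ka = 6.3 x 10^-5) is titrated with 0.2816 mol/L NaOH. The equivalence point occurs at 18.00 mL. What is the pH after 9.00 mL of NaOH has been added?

9.00 mL is exactly half the equivalence volume (18.00/2), i.e. the half-equivalence point.
There, n(HA) = n(A^-), so pH = pKa = -log(6.3 x 10^-5) = 4.20.

4.20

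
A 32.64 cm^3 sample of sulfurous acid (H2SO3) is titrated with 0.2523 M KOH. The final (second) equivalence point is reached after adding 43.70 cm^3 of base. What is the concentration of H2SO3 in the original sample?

n(KOH) = 0.2523 x 0.04370 = 0.01103 mol.
At the final (second) equivalence point, 2 mol OH^- react per mol H2SO3, so n(H2SO3) = 0.01103 / 2 = 0.005513 mol.
[H2SO3] = 0.005513 / 0.03264 L = 0.169 M.

0.169 M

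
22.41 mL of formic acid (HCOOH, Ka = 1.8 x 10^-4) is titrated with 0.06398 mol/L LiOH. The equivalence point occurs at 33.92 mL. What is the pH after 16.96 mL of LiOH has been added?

16.96 mL is exactly half the equivalence volume (33.92/2), i.e. the half-equivalence point.
There, n(HA) = n(A^-), so pH = pKa = -log(1.8 x 10^-4) = 3.74.

3.74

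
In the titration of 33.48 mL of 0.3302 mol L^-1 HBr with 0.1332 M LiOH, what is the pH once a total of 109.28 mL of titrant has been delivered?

12.39

n(acid) = 0.3302 x 0.03348 = 0.01106 mol; n(LiOH) added = 0.1332 x 0.1093 = 0.01456 mol.
Base is in excess by 0.01456 - 0.01106 = 0.003501 mol in a total volume of 0.1428 L.
[OH^-] = 0.003501/0.1428 = 0.02452 M, so pOH = 1.61 and pH = 14.00 - 1.61 = 12.39.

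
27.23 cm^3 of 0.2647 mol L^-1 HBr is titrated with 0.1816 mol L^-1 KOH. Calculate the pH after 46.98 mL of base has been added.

12.25

n(acid) = 0.2647 x 0.02723 = 0.007208 mol; n(KOH) added = 0.1816 x 0.04698 = 0.008532 mol.
Base is in excess by 0.008532 - 0.007208 = 0.001324 mol in a total volume of 0.07421 L.
[OH^-] = 0.001324/0.07421 = 0.01784 M, so pOH = 1.75 and pH = 14.00 - 1.75 = 12.25.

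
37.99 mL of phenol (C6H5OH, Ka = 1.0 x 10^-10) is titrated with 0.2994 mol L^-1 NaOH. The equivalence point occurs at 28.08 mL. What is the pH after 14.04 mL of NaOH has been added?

14.04 mL is exactly half the equivalence volume (28.08/2), i.e. the half-equivalence point.
There, n(HA) = n(A^-), so pH = pKa = -log(1.0 x 10^-10) = 10.00.

10.00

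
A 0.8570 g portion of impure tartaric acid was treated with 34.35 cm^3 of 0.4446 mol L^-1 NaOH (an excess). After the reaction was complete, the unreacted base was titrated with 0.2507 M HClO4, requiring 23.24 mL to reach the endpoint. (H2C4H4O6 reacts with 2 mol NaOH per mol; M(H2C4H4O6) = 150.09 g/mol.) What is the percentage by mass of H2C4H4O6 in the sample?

82.7%

Total n(NaOH) added = 0.4446 x 0.03435 = 0.01527 mol.
n(HClO4) used = 0.2507 x 0.02324 = 0.005826 mol, which equals the excess n(NaOH).
So n(NaOH) consumed by the sample = 0.01527 - 0.005826 = 0.009446 mol.
n(H2C4H4O6) = 0.009446 / 2 = 0.004723 mol.
mass H2C4H4O6 = 0.004723 x 150.09 = 0.7089 g, so %H2C4H4O6 = 0.7089/0.8570 x 100 = 82.7%.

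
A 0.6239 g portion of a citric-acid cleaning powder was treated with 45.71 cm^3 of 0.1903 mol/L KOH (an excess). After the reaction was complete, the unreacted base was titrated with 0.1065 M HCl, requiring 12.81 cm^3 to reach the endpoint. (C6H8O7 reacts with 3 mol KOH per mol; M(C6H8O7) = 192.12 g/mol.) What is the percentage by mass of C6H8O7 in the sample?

Total n(KOH) added = 0.1903 x 0.04571 = 0.008699 mol.
n(HCl) used = 0.1065 x 0.01281 = 0.001364 mol, which equals the excess n(KOH).
So n(KOH) consumed by the sample = 0.008699 - 0.001364 = 0.007334 mol.
n(C6H8O7) = 0.007334 / 3 = 0.002445 mol.
mass C6H8O7 = 0.002445 x 192.12 = 0.4697 g, so %C6H8O7 = 0.4697/0.6239 x 100 = 75.3%.

75.3%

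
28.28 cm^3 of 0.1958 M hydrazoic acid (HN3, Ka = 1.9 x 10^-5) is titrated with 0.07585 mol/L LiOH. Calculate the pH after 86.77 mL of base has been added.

n(acid) = 0.1958 x 0.02828 = 0.005537 mol; n(LiOH) added = 0.07585 x 0.08677 = 0.006582 mol.
Base is in excess by 0.006582 - 0.005537 = 0.001044 mol in a total volume of 0.1150 L.
[OH^-] = 0.001044/0.1150 = 0.009077 M, so pOH = 2.04 and pH = 14.00 - 2.04 = 11.96.

11.96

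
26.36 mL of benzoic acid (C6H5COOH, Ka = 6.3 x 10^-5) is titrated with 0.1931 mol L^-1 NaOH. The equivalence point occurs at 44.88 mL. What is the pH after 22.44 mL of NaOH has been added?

22.44 mL is exactly half the equivalence volume (44.88/2), i.e. the half-equivalence point.
There, n(HA) = n(A^-), so pH = pKa = -log(6.3 x 10^-5) = 4.20.

4.20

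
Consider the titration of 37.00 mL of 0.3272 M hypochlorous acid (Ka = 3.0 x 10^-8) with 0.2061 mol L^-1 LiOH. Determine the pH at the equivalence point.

n(HClO) = 0.3272 x 0.03700 = 0.01211 mol; V(LiOH) at equivalence = 0.01211/0.2061 = 0.05874 L.
At equivalence all the acid is converted to ClO-; total volume = 0.03700 + 0.05874 = 0.09574 L, so [ClO-] = 0.01211/0.09574 = 0.1265 M.
Kb = Kw/Ka = 1.0e-14 / 3.0 x 10^-8 = 3.33e-7.
[OH^-] = sqrt(Kb x [ClO-]) = sqrt(3.33e-7 x 0.1265) = 0.000205 M.
pOH = 3.69, so pH = 14.00 - 3.69 = 10.31.

10.31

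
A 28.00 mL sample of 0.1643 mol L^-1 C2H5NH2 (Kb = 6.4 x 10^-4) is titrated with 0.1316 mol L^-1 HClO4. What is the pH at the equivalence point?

5.97

n(C2H5NH2) = 0.1643 x 0.02800 = 0.004600 mol; V(HClO4) at equivalence = 0.004600/0.1316 = 0.03496 L.
At equivalence the base is fully converted to C2H5NH3+; total volume = 0.06296 L, so [C2H5NH3+] = 0.004600/0.06296 = 0.07307 M.
Ka(C2H5NH3+) = Kw/Kb = 1.0e-14 / 6.4 x 10^-4 = 1.56e-11.
[H^+] = sqrt(Ka x [C2H5NH3+]) = sqrt(1.56e-11 x 0.07307) = 1.07e-6 M.
pH = -log(1.07e-6) = 5.97.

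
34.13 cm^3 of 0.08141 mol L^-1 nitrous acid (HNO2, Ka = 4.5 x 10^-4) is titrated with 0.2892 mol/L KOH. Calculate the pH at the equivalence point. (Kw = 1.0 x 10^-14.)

8.07

n(HNO2) = 0.08141 x 0.03413 = 0.002779 mol; V(KOH) at equivalence = 0.002779/0.2892 = 0.009608 L.
At equivalence all the acid is converted to NO2-; total volume = 0.03413 + 0.009608 = 0.04374 L, so [NO2-] = 0.002779/0.04374 = 0.06353 M.
Kb = Kw/Ka = 1.0e-14 / 4.5 x 10^-4 = 2.22e-11.
[OH^-] = sqrt(Kb x [NO2-]) = sqrt(2.22e-11 x 0.06353) = 1.19e-6 M.
pOH = 5.93, so pH = 14.00 - 5.93 = 8.07.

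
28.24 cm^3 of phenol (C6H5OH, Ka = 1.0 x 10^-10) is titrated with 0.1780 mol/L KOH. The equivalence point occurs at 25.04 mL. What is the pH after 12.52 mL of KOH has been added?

12.52 mL is exactly half the equivalence volume (25.04/2), i.e. the half-equivalence point.
There, n(HA) = n(A^-), so pH = pKa = -log(1.0 x 10^-10) = 10.00.

10.00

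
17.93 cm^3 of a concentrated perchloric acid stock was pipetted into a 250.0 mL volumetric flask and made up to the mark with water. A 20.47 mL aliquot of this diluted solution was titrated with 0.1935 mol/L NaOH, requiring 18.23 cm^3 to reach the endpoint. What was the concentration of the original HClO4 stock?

n(NaOH) = 0.1935 x 0.01823 = 0.003528 mol.
n(HClO4) in the aliquot = 0.003528 mol.
[diluted HClO4] = 0.003528 / 0.02047 = 0.1723 M.
Dilution factor = 250.0/17.93 = 13.94, so [stock] = 0.1723 x 13.94 = 2.40 M.

2.40 M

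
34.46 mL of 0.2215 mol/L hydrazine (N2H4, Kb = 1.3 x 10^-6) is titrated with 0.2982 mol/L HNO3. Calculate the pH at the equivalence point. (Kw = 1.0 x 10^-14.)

n(N2H4) = 0.2215 x 0.03446 = 0.007633 mol; V(HNO3) at equivalence = 0.007633/0.2982 = 0.02560 L.
At equivalence the base is fully converted to N2H5+; total volume = 0.06006 L, so [N2H5+] = 0.007633/0.06006 = 0.1271 M.
Ka(N2H5+) = Kw/Kb = 1.0e-14 / 1.3 x 10^-6 = 7.69e-9.
[H^+] = sqrt(Ka x [N2H5+]) = sqrt(7.69e-9 x 0.1271) = 3.13e-5 M.
pH = -log(3.13e-5) = 4.50.

4.50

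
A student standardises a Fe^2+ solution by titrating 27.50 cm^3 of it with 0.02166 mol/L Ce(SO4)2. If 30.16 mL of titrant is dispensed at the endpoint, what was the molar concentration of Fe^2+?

0.0238 M

n(Ce(SO4)2) = 0.02166 x 0.03016 = 0.0006533 mol.
From the balanced equation, 1 mol Ce(SO4)2 reacts with 1 mol Fe^2+, so n(Fe^2+) = 0.0006533 x 1/1 = 0.0006533 mol.
[Fe^2+] = 0.0006533 / 0.02750 L = 0.0238 M.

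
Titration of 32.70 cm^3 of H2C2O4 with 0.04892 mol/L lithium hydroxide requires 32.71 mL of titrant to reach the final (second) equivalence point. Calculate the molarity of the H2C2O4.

0.0245 M

n(LiOH) = 0.04892 x 0.03271 = 0.001600 mol.
At the final (second) equivalence point, 2 mol OH^- react per mol H2C2O4, so n(H2C2O4) = 0.001600 / 2 = 0.0008001 mol.
[H2C2O4] = 0.0008001 / 0.03270 L = 0.0245 M.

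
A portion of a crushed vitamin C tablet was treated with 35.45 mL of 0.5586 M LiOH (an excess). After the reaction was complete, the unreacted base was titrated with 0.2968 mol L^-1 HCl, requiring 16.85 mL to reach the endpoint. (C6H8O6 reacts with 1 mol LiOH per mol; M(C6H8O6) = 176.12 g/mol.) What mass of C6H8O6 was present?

Total n(LiOH) added = 0.5586 x 0.03545 = 0.01980 mol.
n(HCl) used = 0.2968 x 0.01685 = 0.005001 mol, which equals the excess n(LiOH).
So n(LiOH) consumed by the sample = 0.01980 - 0.005001 = 0.01480 mol.
n(C6H8O6) = 0.01480 / 1 = 0.01480 mol.
mass = 0.01480 mol x 176.12 g/mol = 2.61 g.

2.61 g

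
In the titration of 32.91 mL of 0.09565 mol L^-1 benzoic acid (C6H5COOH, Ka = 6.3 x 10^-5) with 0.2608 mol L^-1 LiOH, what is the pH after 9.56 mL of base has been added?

4.78

Initial n(C6H5COOH) = 0.09565 x 0.03291 = 0.003148 mol.
n(LiOH) added = 0.2608 x 0.009560 = 0.002493 mol, converting that many moles of C6H5COOH to C6H5COO-.
Remaining n(C6H5COOH) = 0.0006546 mol; n(C6H5COO-) = 0.002493 mol.
By Henderson-Hasselbalch, pH = pKa + log([A^-]/[HA]) = 4.20 + log(0.002493/0.0006546) = 4.20 + (+0.58) = 4.78.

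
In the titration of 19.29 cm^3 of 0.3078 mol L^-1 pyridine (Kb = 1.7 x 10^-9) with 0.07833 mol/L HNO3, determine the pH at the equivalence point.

3.22

n(C5H5N) = 0.3078 x 0.01929 = 0.005937 mol; V(HNO3) at equivalence = 0.005937/0.07833 = 0.07580 L.
At equivalence the base is fully converted to C5H5NH+; total volume = 0.09509 L, so [C5H5NH+] = 0.005937/0.09509 = 0.06244 M.
Ka(C5H5NH+) = Kw/Kb = 1.0e-14 / 1.7 x 10^-9 = 5.88e-6.
[H^+] = sqrt(Ka x [C5H5NH+]) = sqrt(5.88e-6 x 0.06244) = 0.000606 M.
pH = -log(0.000606) = 3.22.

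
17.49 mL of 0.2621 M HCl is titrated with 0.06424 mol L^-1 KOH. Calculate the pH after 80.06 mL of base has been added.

n(acid) = 0.2621 x 0.01749 = 0.004584 mol; n(KOH) added = 0.06424 x 0.08006 = 0.005143 mol.
Base is in excess by 0.005143 - 0.004584 = 0.0005589 mol in a total volume of 0.09755 L.
[OH^-] = 0.0005589/0.09755 = 0.005730 M, so pOH = 2.24 and pH = 14.00 - 2.24 = 11.76.

11.76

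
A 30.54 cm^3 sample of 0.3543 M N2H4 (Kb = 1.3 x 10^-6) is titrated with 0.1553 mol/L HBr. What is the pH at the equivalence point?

4.54

n(N2H4) = 0.3543 x 0.03054 = 0.01082 mol; V(HBr) at equivalence = 0.01082/0.1553 = 0.06967 L.
At equivalence the base is fully converted to N2H5+; total volume = 0.1002 L, so [N2H5+] = 0.01082/0.1002 = 0.1080 M.
Ka(N2H5+) = Kw/Kb = 1.0e-14 / 1.3 x 10^-6 = 7.69e-9.
[H^+] = sqrt(Ka x [N2H5+]) = sqrt(7.69e-9 x 0.1080) = 2.88e-5 M.
pH = -log(2.88e-5) = 4.54.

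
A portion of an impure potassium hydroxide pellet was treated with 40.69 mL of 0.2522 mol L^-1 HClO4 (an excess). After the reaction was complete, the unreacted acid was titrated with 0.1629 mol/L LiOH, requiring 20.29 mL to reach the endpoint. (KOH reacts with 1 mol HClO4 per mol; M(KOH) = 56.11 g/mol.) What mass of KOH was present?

0.390 g

Total n(HClO4) added = 0.2522 x 0.04069 = 0.01026 mol.
n(LiOH) used = 0.1629 x 0.02029 = 0.003305 mol, which equals the excess n(HClO4).
So n(HClO4) consumed by the sample = 0.01026 - 0.003305 = 0.006957 mol.
n(KOH) = 0.006957 / 1 = 0.006957 mol.
mass = 0.006957 mol x 56.11 g/mol = 0.390 g.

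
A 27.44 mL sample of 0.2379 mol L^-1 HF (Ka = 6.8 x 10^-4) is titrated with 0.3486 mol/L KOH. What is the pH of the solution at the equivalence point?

8.16

n(HF) = 0.2379 x 0.02744 = 0.006528 mol; V(KOH) at equivalence = 0.006528/0.3486 = 0.01873 L.
At equivalence all the acid is converted to F-; total volume = 0.02744 + 0.01873 = 0.04617 L, so [F-] = 0.006528/0.04617 = 0.1414 M.
Kb = Kw/Ka = 1.0e-14 / 6.8 x 10^-4 = 1.47e-11.
[OH^-] = sqrt(Kb x [F-]) = sqrt(1.47e-11 x 0.1414) = 1.44e-6 M.
pOH = 5.84, so pH = 14.00 - 5.84 = 8.16.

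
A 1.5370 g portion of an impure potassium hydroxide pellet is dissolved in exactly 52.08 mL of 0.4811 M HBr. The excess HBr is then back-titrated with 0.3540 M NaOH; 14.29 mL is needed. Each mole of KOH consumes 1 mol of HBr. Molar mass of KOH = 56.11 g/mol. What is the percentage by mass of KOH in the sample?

Total n(HBr) added = 0.4811 x 0.05208 = 0.02506 mol.
n(NaOH) used = 0.3540 x 0.01429 = 0.005059 mol, which equals the excess n(HBr).
So n(HBr) consumed by the sample = 0.02506 - 0.005059 = 0.02000 mol.
n(KOH) = 0.02000 / 1 = 0.02000 mol.
mass KOH = 0.02000 x 56.11 = 1.122 g, so %KOH = 1.122/1.5370 x 100 = 73.0%.

73.0%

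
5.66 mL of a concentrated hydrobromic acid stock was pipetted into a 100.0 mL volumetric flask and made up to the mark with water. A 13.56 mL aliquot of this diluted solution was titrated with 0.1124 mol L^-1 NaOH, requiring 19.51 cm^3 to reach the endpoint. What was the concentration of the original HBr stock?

2.86 M

n(NaOH) = 0.1124 x 0.01951 = 0.002193 mol.
n(HBr) in the aliquot = 0.002193 mol.
[diluted HBr] = 0.002193 / 0.01356 = 0.1617 M.
Dilution factor = 100.0/5.660 = 17.67, so [stock] = 0.1617 x 17.67 = 2.86 M.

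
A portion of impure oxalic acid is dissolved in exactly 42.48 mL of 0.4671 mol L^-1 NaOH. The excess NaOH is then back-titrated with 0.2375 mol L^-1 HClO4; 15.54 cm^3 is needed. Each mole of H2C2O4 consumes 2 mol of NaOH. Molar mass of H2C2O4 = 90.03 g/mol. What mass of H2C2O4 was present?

0.727 g

Total n(NaOH) added = 0.4671 x 0.04248 = 0.01984 mol.
n(HClO4) used = 0.2375 x 0.01554 = 0.003691 mol, which equals the excess n(NaOH).
So n(NaOH) consumed by the sample = 0.01984 - 0.003691 = 0.01615 mol.
n(H2C2O4) = 0.01615 / 2 = 0.008076 mol.
mass = 0.008076 mol x 90.03 g/mol = 0.727 g.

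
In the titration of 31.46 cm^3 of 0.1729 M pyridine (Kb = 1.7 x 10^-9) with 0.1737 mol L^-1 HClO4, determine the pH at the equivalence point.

3.15

n(C5H5N) = 0.1729 x 0.03146 = 0.005439 mol; V(HClO4) at equivalence = 0.005439/0.1737 = 0.03132 L.
At equivalence the base is fully converted to C5H5NH+; total volume = 0.06278 L, so [C5H5NH+] = 0.005439/0.06278 = 0.08665 M.
Ka(C5H5NH+) = Kw/Kb = 1.0e-14 / 1.7 x 10^-9 = 5.88e-6.
[H^+] = sqrt(Ka x [C5H5NH+]) = sqrt(5.88e-6 x 0.08665) = 0.000714 M.
pH = -log(0.000714) = 3.15.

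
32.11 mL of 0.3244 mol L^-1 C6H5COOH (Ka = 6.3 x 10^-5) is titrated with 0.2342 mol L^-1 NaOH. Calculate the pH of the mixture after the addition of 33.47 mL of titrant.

4.68

Initial n(C6H5COOH) = 0.3244 x 0.03211 = 0.01042 mol.
n(NaOH) added = 0.2342 x 0.03347 = 0.007839 mol, converting that many moles of C6H5COOH to C6H5COO-.
Remaining n(C6H5COOH) = 0.002578 mol; n(C6H5COO-) = 0.007839 mol.
By Henderson-Hasselbalch, pH = pKa + log([A^-]/[HA]) = 4.20 + log(0.007839/0.002578) = 4.20 + (+0.48) = 4.68.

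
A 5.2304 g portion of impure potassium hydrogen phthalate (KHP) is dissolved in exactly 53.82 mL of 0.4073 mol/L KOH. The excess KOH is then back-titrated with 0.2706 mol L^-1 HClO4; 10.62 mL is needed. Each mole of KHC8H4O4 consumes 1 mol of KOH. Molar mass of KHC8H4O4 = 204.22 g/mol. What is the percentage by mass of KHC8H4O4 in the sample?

Total n(KOH) added = 0.4073 x 0.05382 = 0.02192 mol.
n(HClO4) used = 0.2706 x 0.01062 = 0.002874 mol, which equals the excess n(KOH).
So n(KOH) consumed by the sample = 0.02192 - 0.002874 = 0.01905 mol.
n(KHC8H4O4) = 0.01905 / 1 = 0.01905 mol.
mass KHC8H4O4 = 0.01905 x 204.22 = 3.890 g, so %KHC8H4O4 = 3.890/5.2304 x 100 = 74.4%.

74.4%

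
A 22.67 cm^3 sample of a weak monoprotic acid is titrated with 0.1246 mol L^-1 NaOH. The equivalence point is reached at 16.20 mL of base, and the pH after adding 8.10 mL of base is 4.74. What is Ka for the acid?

8.10 mL is half of the equivalence volume, so this is the half-equivalence point where [HA] = [A^-].
At half-equivalence pH = pKa, so pKa = 4.74.
Ka = 10^(-4.74) = 1.8 x 10^-5.

1.8 x 10^-5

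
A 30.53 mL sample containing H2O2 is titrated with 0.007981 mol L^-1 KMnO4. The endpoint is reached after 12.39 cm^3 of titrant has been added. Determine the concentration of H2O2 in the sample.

0.00810 M

n(KMnO4) = 0.007981 x 0.01239 = 9.888e-5 mol.
From the balanced equation, 2 mol KMnO4 reacts with 5 mol H2O2, so n(H2O2) = 9.888e-5 x 5/2 = 0.0002472 mol.
[H2O2] = 0.0002472 / 0.03053 L = 0.00810 M.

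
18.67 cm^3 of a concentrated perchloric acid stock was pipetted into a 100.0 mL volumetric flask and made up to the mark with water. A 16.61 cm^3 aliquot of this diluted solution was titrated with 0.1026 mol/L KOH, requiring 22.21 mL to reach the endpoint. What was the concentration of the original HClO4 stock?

n(KOH) = 0.1026 x 0.02221 = 0.002279 mol.
n(HClO4) in the aliquot = 0.002279 mol.
[diluted HClO4] = 0.002279 / 0.01661 = 0.1372 M.
Dilution factor = 100.0/18.67 = 5.356, so [stock] = 0.1372 x 5.356 = 0.735 M.

0.735 M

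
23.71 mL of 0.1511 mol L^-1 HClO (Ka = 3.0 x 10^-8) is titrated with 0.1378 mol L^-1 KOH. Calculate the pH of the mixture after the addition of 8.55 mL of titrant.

7.21

Initial n(HClO) = 0.1511 x 0.02371 = 0.003583 mol.
n(KOH) added = 0.1378 x 0.008550 = 0.001178 mol, converting that many moles of HClO to ClO-.
Remaining n(HClO) = 0.002404 mol; n(ClO-) = 0.001178 mol.
By Henderson-Hasselbalch, pH = pKa + log([A^-]/[HA]) = 7.52 + log(0.001178/0.002404) = 7.52 + (-0.31) = 7.21.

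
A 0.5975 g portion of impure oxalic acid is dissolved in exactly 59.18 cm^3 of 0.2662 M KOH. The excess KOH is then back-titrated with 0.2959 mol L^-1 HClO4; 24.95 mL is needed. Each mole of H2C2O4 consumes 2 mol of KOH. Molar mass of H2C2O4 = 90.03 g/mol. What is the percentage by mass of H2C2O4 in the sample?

63.1%

Total n(KOH) added = 0.2662 x 0.05918 = 0.01575 mol.
n(HClO4) used = 0.2959 x 0.02495 = 0.007383 mol, which equals the excess n(KOH).
So n(KOH) consumed by the sample = 0.01575 - 0.007383 = 0.008371 mol.
n(H2C2O4) = 0.008371 / 2 = 0.004186 mol.
mass H2C2O4 = 0.004186 x 90.03 = 0.3768 g, so %H2C2O4 = 0.3768/0.5975 x 100 = 63.1%.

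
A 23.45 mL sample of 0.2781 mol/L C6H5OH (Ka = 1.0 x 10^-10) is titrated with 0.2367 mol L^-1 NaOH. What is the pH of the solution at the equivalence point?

11.55

n(C6H5OH) = 0.2781 x 0.02345 = 0.006521 mol; V(NaOH) at equivalence = 0.006521/0.2367 = 0.02755 L.
At equivalence all the acid is converted to C6H5O-; total volume = 0.02345 + 0.02755 = 0.05100 L, so [C6H5O-] = 0.006521/0.05100 = 0.1279 M.
Kb = Kw/Ka = 1.0e-14 / 1.0 x 10^-10 = 0.000100.
[OH^-] = sqrt(Kb x [C6H5O-]) = sqrt(0.000100 x 0.1279) = 0.00358 M.
pOH = 2.45, so pH = 14.00 - 2.45 = 11.55.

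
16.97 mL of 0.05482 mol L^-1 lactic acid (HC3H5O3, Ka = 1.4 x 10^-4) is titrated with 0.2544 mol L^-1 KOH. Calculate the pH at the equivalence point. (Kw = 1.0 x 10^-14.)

n(HC3H5O3) = 0.05482 x 0.01697 = 0.0009303 mol; V(KOH) at equivalence = 0.0009303/0.2544 = 0.003657 L.
At equivalence all the acid is converted to C3H5O3-; total volume = 0.01697 + 0.003657 = 0.02063 L, so [C3H5O3-] = 0.0009303/0.02063 = 0.04510 M.
Kb = Kw/Ka = 1.0e-14 / 1.4 x 10^-4 = 7.14e-11.
[OH^-] = sqrt(Kb x [C3H5O3-]) = sqrt(7.14e-11 x 0.04510) = 1.79e-6 M.
pOH = 5.75, so pH = 14.00 - 5.75 = 8.25.

8.25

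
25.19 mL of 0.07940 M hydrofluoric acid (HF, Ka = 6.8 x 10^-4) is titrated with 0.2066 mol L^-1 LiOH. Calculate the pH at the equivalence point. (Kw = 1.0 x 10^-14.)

n(HF) = 0.07940 x 0.02519 = 0.002000 mol; V(LiOH) at equivalence = 0.002000/0.2066 = 0.009681 L.
At equivalence all the acid is converted to F-; total volume = 0.02519 + 0.009681 = 0.03487 L, so [F-] = 0.002000/0.03487 = 0.05736 M.
Kb = Kw/Ka = 1.0e-14 / 6.8 x 10^-4 = 1.47e-11.
[OH^-] = sqrt(Kb x [F-]) = sqrt(1.47e-11 x 0.05736) = 9.18e-7 M.
pOH = 6.04, so pH = 14.00 - 6.04 = 7.96.

7.96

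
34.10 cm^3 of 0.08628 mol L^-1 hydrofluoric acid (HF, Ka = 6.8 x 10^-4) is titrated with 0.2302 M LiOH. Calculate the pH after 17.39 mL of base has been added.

n(acid) = 0.08628 x 0.03410 = 0.002942 mol; n(LiOH) added = 0.2302 x 0.01739 = 0.004003 mol.
Base is in excess by 0.004003 - 0.002942 = 0.001061 mol in a total volume of 0.05149 L.
[OH^-] = 0.001061/0.05149 = 0.02061 M, so pOH = 1.69 and pH = 14.00 - 1.69 = 12.31.

12.31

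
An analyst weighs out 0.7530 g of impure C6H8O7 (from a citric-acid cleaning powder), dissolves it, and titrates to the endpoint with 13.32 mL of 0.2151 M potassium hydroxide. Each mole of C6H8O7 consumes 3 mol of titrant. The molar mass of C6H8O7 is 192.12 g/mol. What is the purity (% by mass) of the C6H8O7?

n(KOH) = 0.2151 x 0.01332 = 0.002865 mol.
n(C6H8O7) = 0.002865 / 3 = 0.0009550 mol.
mass of C6H8O7 = 0.0009550 x 192.12 = 0.1835 g.
% purity = 0.1835 / 0.7530 x 100 = 24.4%.

24.4%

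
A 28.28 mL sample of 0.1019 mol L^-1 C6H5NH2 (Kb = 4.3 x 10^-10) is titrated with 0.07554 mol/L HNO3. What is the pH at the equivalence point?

3.00

n(C6H5NH2) = 0.1019 x 0.02828 = 0.002882 mol; V(HNO3) at equivalence = 0.002882/0.07554 = 0.03815 L.
At equivalence the base is fully converted to C6H5NH3+; total volume = 0.06643 L, so [C6H5NH3+] = 0.002882/0.06643 = 0.04338 M.
Ka(C6H5NH3+) = Kw/Kb = 1.0e-14 / 4.3 x 10^-10 = 2.33e-5.
[H^+] = sqrt(Ka x [C6H5NH3+]) = sqrt(2.33e-5 x 0.04338) = 0.00100 M.
pH = -log(0.00100) = 3.00.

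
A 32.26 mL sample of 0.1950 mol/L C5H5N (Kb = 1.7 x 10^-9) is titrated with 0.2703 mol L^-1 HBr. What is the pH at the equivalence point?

n(C5H5N) = 0.1950 x 0.03226 = 0.006291 mol; V(HBr) at equivalence = 0.006291/0.2703 = 0.02327 L.
At equivalence the base is fully converted to C5H5NH+; total volume = 0.05553 L, so [C5H5NH+] = 0.006291/0.05553 = 0.1133 M.
Ka(C5H5NH+) = Kw/Kb = 1.0e-14 / 1.7 x 10^-9 = 5.88e-6.
[H^+] = sqrt(Ka x [C5H5NH+]) = sqrt(5.88e-6 x 0.1133) = 0.000816 M.
pH = -log(0.000816) = 3.09.

3.09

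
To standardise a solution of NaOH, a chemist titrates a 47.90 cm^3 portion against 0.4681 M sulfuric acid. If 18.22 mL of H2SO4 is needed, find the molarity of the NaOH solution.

n(H2SO4) delivered = 0.4681 x 0.01822 = 0.008529 mol.
The reaction is 2 NaOH + 1 H2SO4, so n(NaOH) = 0.008529 x 2/1 = 0.01706 mol.
[NaOH] = 0.01706 mol / 0.04790 L = 0.356 M.

0.356 M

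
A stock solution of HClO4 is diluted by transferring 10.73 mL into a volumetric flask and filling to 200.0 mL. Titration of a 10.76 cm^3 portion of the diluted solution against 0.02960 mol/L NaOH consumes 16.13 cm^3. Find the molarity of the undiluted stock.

0.827 M

n(NaOH) = 0.02960 x 0.01613 = 0.0004774 mol.
n(HClO4) in the aliquot = 0.0004774 mol.
[diluted HClO4] = 0.0004774 / 0.01076 = 0.04437 M.
Dilution factor = 200.0/10.73 = 18.64, so [stock] = 0.04437 x 18.64 = 0.827 M.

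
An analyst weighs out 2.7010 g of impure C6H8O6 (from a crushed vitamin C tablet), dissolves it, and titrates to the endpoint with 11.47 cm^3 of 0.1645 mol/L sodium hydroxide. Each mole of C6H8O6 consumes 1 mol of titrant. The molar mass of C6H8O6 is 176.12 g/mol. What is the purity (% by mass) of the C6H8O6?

n(NaOH) = 0.1645 x 0.01147 = 0.001887 mol.
n(C6H8O6) = 0.001887 / 1 = 0.001887 mol.
mass of C6H8O6 = 0.001887 x 176.12 = 0.3323 g.
% purity = 0.3323 / 2.7010 x 100 = 12.3%.

12.3%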